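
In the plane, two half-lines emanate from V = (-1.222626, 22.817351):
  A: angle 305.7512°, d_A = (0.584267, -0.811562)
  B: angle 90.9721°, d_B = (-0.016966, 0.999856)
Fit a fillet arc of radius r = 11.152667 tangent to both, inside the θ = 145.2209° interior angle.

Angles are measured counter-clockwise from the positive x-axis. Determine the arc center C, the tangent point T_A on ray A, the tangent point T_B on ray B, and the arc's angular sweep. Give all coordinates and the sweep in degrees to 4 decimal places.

center=(9.8692,26.4989) T_A=(0.8181,19.9827) T_B=(-1.2819,26.3096) sweep=34.7791

bisector direction at 18.3616° = (0.949087,0.315014)
center distance |VC| = r/sin(θ/2) = 11.152667/sin(72.6105°) = 11.686815
C = V + |VC|·bis = (9.8692,26.4989)
T_A = V + ((C−V)·d_A)·d_A = V + 3.4928·d_A = (0.8181,19.9827)
T_B = V + ((C−V)·d_B)·d_B = V + 3.4928·d_B = (-1.2819,26.3096)
sweep = 180° − θ = 34.7791°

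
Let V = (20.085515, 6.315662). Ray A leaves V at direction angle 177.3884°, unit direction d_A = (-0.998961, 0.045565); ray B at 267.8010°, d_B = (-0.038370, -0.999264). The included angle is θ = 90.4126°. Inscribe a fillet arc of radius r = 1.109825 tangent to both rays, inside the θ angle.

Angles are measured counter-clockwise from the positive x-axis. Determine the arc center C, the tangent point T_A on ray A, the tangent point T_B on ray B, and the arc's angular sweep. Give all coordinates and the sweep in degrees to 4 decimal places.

center=(18.9342,5.2572) T_A=(18.9848,6.3659) T_B=(20.0432,5.2146) sweep=89.5874

bisector direction at 222.5947° = (-0.736160,-0.676808)
center distance |VC| = r/sin(θ/2) = 1.109825/sin(45.2063°) = 1.563909
C = V + |VC|·bis = (18.9342,5.2572)
T_A = V + ((C−V)·d_A)·d_A = V + 1.1019·d_A = (18.9848,6.3659)
T_B = V + ((C−V)·d_B)·d_B = V + 1.1019·d_B = (20.0432,5.2146)
sweep = 180° − θ = 89.5874°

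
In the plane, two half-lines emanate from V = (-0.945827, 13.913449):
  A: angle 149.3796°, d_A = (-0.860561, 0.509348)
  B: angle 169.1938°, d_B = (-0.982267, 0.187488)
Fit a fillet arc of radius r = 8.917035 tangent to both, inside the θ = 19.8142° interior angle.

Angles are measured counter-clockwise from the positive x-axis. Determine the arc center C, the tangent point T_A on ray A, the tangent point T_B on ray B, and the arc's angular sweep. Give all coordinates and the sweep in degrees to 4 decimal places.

center=(-49.4236,32.2445) T_A=(-44.8817,39.9182) T_B=(-51.0954,23.4856) sweep=160.1858

bisector direction at 159.2867° = (-0.935362,0.353692)
center distance |VC| = r/sin(θ/2) = 8.917035/sin(9.9071°) = 51.827807
C = V + |VC|·bis = (-49.4236,32.2445)
T_A = V + ((C−V)·d_A)·d_A = V + 51.0550·d_A = (-44.8817,39.9182)
T_B = V + ((C−V)·d_B)·d_B = V + 51.0550·d_B = (-51.0954,23.4856)
sweep = 180° − θ = 160.1858°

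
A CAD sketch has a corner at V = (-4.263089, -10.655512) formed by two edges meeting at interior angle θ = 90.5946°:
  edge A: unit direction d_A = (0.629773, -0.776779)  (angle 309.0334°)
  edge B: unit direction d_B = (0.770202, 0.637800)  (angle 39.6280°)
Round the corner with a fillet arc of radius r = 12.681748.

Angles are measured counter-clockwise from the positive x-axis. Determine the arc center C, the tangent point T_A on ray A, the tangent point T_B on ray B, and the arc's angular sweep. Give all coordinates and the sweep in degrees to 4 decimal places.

bisector direction at 354.3307° = (0.995109,-0.098787)
center distance |VC| = r/sin(θ/2) = 12.681748/sin(45.2973°) = 17.842359
C = V + |VC|·bis = (13.4920,-12.4181)
T_A = V + ((C−V)·d_A)·d_A = V + 12.5508·d_A = (3.6411,-20.4047)
T_B = V + ((C−V)·d_B)·d_B = V + 12.5508·d_B = (5.4036,-2.6506)
sweep = 180° − θ = 89.4054°

center=(13.4920,-12.4181) T_A=(3.6411,-20.4047) T_B=(5.4036,-2.6506) sweep=89.4054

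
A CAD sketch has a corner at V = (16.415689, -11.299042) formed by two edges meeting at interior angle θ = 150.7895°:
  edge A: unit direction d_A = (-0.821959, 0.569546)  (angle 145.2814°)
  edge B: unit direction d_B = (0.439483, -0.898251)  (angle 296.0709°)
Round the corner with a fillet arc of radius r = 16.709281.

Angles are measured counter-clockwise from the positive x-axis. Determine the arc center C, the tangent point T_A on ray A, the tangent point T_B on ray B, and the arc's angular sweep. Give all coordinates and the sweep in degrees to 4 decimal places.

center=(3.3201,-22.5535) T_A=(12.8368,-8.8192) T_B=(18.3292,-15.2101) sweep=29.2105

bisector direction at 220.6762° = (-0.758406,-0.651783)
center distance |VC| = r/sin(θ/2) = 16.709281/sin(75.3948°) = 17.267254
C = V + |VC|·bis = (3.3201,-22.5535)
T_A = V + ((C−V)·d_A)·d_A = V + 4.3541·d_A = (12.8368,-8.8192)
T_B = V + ((C−V)·d_B)·d_B = V + 4.3541·d_B = (18.3292,-15.2101)
sweep = 180° − θ = 29.2105°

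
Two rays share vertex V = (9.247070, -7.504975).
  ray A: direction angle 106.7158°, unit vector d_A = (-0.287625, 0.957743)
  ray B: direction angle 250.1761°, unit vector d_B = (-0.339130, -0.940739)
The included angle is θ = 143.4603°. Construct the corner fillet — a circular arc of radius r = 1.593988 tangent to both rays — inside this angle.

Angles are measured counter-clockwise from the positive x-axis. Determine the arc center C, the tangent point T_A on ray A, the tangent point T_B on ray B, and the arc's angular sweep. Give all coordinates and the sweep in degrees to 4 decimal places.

bisector direction at 178.4460° = (-0.999632,0.027120)
center distance |VC| = r/sin(θ/2) = 1.593988/sin(71.7301°) = 1.678606
C = V + |VC|·bis = (7.5691,-7.4595)
T_A = V + ((C−V)·d_A)·d_A = V + 0.5262·d_A = (9.0957,-7.0010)
T_B = V + ((C−V)·d_B)·d_B = V + 0.5262·d_B = (9.0686,-8.0000)
sweep = 180° − θ = 36.5397°

center=(7.5691,-7.4595) T_A=(9.0957,-7.0010) T_B=(9.0686,-8.0000) sweep=36.5397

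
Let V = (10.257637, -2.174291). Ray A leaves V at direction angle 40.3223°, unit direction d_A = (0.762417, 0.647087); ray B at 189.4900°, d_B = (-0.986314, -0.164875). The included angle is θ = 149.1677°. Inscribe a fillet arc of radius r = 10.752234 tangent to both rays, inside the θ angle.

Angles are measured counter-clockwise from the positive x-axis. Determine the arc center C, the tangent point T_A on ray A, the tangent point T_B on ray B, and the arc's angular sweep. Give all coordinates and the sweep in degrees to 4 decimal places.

bisector direction at 114.9061° = (-0.421133,0.906999)
center distance |VC| = r/sin(θ/2) = 10.752234/sin(74.5838°) = 11.153532
C = V + |VC|·bis = (5.5605,7.9419)
T_A = V + ((C−V)·d_A)·d_A = V + 2.9649·d_A = (12.5181,-0.2557)
T_B = V + ((C−V)·d_B)·d_B = V + 2.9649·d_B = (7.3333,-2.6631)
sweep = 180° − θ = 30.8323°

center=(5.5605,7.9419) T_A=(12.5181,-0.2557) T_B=(7.3333,-2.6631) sweep=30.8323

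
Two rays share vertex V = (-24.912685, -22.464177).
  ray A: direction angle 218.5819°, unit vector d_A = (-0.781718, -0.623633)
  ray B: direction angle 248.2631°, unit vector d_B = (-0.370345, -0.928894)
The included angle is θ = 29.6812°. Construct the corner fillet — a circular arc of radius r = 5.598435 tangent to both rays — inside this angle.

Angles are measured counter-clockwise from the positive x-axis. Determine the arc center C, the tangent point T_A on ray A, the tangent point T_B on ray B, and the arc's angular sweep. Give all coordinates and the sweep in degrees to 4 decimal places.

center=(-37.9379,-40.0171) T_A=(-41.4293,-35.6407) T_B=(-32.7376,-42.0904) sweep=150.3188

bisector direction at 233.4225° = (-0.595910,-0.803052)
center distance |VC| = r/sin(θ/2) = 5.598435/sin(14.8406°) = 21.857720
C = V + |VC|·bis = (-37.9379,-40.0171)
T_A = V + ((C−V)·d_A)·d_A = V + 21.1286·d_A = (-41.4293,-35.6407)
T_B = V + ((C−V)·d_B)·d_B = V + 21.1286·d_B = (-32.7376,-42.0904)
sweep = 180° − θ = 150.3188°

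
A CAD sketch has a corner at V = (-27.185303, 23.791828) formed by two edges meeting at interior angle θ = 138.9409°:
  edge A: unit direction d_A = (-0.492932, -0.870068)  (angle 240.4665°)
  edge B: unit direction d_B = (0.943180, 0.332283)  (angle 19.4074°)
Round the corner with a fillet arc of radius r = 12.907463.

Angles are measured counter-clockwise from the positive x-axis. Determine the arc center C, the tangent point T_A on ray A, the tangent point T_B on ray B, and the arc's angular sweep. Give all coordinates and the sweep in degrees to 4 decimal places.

bisector direction at 309.9370° = (0.641944,-0.766751)
center distance |VC| = r/sin(θ/2) = 12.907463/sin(69.4704°) = 13.782788
C = V + |VC|·bis = (-18.3375,13.2239)
T_A = V + ((C−V)·d_A)·d_A = V + 4.8335·d_A = (-29.5679,19.5864)
T_B = V + ((C−V)·d_B)·d_B = V + 4.8335·d_B = (-22.6265,25.3979)
sweep = 180° − θ = 41.0591°

center=(-18.3375,13.2239) T_A=(-29.5679,19.5864) T_B=(-22.6265,25.3979) sweep=41.0591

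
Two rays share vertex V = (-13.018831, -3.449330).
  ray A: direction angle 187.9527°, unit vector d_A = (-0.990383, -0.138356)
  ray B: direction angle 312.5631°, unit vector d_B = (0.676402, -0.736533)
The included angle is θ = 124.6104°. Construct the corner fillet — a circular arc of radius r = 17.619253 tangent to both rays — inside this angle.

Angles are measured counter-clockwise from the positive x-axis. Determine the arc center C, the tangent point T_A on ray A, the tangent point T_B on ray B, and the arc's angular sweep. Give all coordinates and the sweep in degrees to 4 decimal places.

center=(-19.7404,-22.1787) T_A=(-22.1782,-4.7289) T_B=(-6.7633,-10.2610) sweep=55.3896

bisector direction at 250.2579° = (-0.337787,-0.941223)
center distance |VC| = r/sin(θ/2) = 17.619253/sin(62.3052°) = 19.898961
C = V + |VC|·bis = (-19.7404,-22.1787)
T_A = V + ((C−V)·d_A)·d_A = V + 9.2483·d_A = (-22.1782,-4.7289)
T_B = V + ((C−V)·d_B)·d_B = V + 9.2483·d_B = (-6.7633,-10.2610)
sweep = 180° − θ = 55.3896°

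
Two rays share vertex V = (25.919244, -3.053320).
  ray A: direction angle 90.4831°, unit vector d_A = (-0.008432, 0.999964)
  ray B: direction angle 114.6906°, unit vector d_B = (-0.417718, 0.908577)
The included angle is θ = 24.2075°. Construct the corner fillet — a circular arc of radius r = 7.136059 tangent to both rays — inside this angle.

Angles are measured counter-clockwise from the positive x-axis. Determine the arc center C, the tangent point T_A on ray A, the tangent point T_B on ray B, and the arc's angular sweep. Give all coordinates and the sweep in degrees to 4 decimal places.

bisector direction at 102.5868° = (-0.217919,0.975967)
center distance |VC| = r/sin(θ/2) = 7.136059/sin(12.1037°) = 34.032678
C = V + |VC|·bis = (18.5029,30.1614)
T_A = V + ((C−V)·d_A)·d_A = V + 33.2761·d_A = (25.6387,30.2216)
T_B = V + ((C−V)·d_B)·d_B = V + 33.2761·d_B = (12.0192,27.1806)
sweep = 180° − θ = 155.7925°

center=(18.5029,30.1614) T_A=(25.6387,30.2216) T_B=(12.0192,27.1806) sweep=155.7925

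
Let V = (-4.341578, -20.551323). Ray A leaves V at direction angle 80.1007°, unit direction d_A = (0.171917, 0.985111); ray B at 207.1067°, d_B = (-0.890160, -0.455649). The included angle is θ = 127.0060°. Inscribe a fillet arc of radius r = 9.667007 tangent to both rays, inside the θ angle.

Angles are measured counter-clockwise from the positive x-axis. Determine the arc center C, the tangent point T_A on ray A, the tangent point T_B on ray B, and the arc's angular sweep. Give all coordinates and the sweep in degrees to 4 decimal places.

center=(-13.0362,-14.1420) T_A=(-3.5131,-15.8039) T_B=(-8.6314,-22.7472) sweep=52.9940

bisector direction at 143.6037° = (-0.804932,0.593367)
center distance |VC| = r/sin(θ/2) = 9.667007/sin(63.5030°) = 10.801635
C = V + |VC|·bis = (-13.0362,-14.1420)
T_A = V + ((C−V)·d_A)·d_A = V + 4.8192·d_A = (-3.5131,-15.8039)
T_B = V + ((C−V)·d_B)·d_B = V + 4.8192·d_B = (-8.6314,-22.7472)
sweep = 180° − θ = 52.9940°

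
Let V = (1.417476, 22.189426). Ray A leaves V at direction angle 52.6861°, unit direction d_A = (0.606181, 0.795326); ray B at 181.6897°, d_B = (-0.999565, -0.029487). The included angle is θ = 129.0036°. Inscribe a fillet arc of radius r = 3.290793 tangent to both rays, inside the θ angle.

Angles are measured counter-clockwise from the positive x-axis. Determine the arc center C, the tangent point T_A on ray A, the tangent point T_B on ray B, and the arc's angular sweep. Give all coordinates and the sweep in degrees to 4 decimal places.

center=(-0.2484,25.4325) T_A=(2.3689,23.4377) T_B=(-0.1513,22.1431) sweep=50.9964

bisector direction at 117.1879° = (-0.456910,0.889513)
center distance |VC| = r/sin(θ/2) = 3.290793/sin(64.5018°) = 3.645909
C = V + |VC|·bis = (-0.2484,25.4325)
T_A = V + ((C−V)·d_A)·d_A = V + 1.5695·d_A = (2.3689,23.4377)
T_B = V + ((C−V)·d_B)·d_B = V + 1.5695·d_B = (-0.1513,22.1431)
sweep = 180° − θ = 50.9964°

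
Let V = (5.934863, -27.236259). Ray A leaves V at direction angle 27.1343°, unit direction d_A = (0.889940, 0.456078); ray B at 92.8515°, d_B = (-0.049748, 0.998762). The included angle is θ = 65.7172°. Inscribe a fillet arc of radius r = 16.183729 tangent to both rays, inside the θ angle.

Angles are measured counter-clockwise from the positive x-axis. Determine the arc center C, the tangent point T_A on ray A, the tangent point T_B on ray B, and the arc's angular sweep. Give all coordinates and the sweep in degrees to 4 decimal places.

bisector direction at 59.9929° = (0.500107,0.865963)
center distance |VC| = r/sin(θ/2) = 16.183729/sin(32.8586°) = 29.828040
C = V + |VC|·bis = (20.8521,-1.4063)
T_A = V + ((C−V)·d_A)·d_A = V + 25.0559·d_A = (28.2331,-15.8088)
T_B = V + ((C−V)·d_B)·d_B = V + 25.0559·d_B = (4.6884,-2.2114)
sweep = 180° − θ = 114.2828°

center=(20.8521,-1.4063) T_A=(28.2331,-15.8088) T_B=(4.6884,-2.2114) sweep=114.2828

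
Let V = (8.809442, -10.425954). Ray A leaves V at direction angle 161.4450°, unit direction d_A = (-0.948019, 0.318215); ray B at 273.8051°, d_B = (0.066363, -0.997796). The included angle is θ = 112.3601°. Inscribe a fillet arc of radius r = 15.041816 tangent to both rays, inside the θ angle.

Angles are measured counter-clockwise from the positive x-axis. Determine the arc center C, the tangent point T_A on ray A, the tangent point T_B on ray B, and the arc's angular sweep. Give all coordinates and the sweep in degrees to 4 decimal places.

bisector direction at 217.6251° = (-0.792023,-0.610491)
center distance |VC| = r/sin(θ/2) = 15.041816/sin(56.1801°) = 18.105421
C = V + |VC|·bis = (-5.5305,-21.4792)
T_A = V + ((C−V)·d_A)·d_A = V + 10.0772·d_A = (-0.7439,-7.2192)
T_B = V + ((C−V)·d_B)·d_B = V + 10.0772·d_B = (9.4782,-20.4809)
sweep = 180° − θ = 67.6399°

center=(-5.5305,-21.4792) T_A=(-0.7439,-7.2192) T_B=(9.4782,-20.4809) sweep=67.6399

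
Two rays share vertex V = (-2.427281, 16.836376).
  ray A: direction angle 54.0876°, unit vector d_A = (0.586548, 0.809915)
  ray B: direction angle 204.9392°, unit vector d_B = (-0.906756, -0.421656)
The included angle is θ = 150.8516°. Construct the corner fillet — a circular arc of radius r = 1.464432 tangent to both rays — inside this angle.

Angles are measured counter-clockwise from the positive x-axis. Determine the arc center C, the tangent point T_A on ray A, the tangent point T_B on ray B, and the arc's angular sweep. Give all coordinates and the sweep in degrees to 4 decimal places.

bisector direction at 129.5134° = (-0.636259,0.771476)
center distance |VC| = r/sin(θ/2) = 1.464432/sin(75.4258°) = 1.513120
C = V + |VC|·bis = (-3.3900,18.0037)
T_A = V + ((C−V)·d_A)·d_A = V + 0.3808·d_A = (-2.2040,17.1448)
T_B = V + ((C−V)·d_B)·d_B = V + 0.3808·d_B = (-2.7725,16.6758)
sweep = 180° − θ = 29.1484°

center=(-3.3900,18.0037) T_A=(-2.2040,17.1448) T_B=(-2.7725,16.6758) sweep=29.1484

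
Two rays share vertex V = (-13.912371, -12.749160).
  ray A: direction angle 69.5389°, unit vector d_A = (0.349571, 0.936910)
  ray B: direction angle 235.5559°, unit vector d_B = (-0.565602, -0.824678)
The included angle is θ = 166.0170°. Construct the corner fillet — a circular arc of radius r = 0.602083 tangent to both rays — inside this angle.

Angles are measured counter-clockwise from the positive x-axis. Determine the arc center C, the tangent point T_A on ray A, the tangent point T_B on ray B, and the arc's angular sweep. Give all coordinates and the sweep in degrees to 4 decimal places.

center=(-14.4507,-12.4695) T_A=(-13.8866,-12.6800) T_B=(-13.9541,-12.8101) sweep=13.9830

bisector direction at 152.5474° = (-0.887393,0.461015)
center distance |VC| = r/sin(θ/2) = 0.602083/sin(83.0085°) = 0.606593
C = V + |VC|·bis = (-14.4507,-12.4695)
T_A = V + ((C−V)·d_A)·d_A = V + 0.0738·d_A = (-13.8866,-12.6800)
T_B = V + ((C−V)·d_B)·d_B = V + 0.0738·d_B = (-13.9541,-12.8101)
sweep = 180° − θ = 13.9830°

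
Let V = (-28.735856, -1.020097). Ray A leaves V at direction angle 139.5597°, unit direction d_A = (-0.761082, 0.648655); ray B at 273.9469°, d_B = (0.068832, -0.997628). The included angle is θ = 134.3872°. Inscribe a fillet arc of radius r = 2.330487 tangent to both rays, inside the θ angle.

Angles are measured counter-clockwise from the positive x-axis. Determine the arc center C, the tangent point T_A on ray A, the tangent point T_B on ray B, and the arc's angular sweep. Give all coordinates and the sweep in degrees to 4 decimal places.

bisector direction at 206.7533° = (-0.892953,-0.450150)
center distance |VC| = r/sin(θ/2) = 2.330487/sin(67.1936°) = 2.528137
C = V + |VC|·bis = (-30.9934,-2.1581)
T_A = V + ((C−V)·d_A)·d_A = V + 0.9800·d_A = (-29.4817,-0.3844)
T_B = V + ((C−V)·d_B)·d_B = V + 0.9800·d_B = (-28.6684,-1.9977)
sweep = 180° − θ = 45.6128°

center=(-30.9934,-2.1581) T_A=(-29.4817,-0.3844) T_B=(-28.6684,-1.9977) sweep=45.6128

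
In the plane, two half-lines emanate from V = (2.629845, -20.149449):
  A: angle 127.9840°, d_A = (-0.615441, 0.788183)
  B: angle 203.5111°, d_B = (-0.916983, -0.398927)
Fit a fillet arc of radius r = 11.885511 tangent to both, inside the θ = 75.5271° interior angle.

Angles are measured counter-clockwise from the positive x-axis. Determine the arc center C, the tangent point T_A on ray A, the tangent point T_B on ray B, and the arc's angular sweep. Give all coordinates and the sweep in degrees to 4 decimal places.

bisector direction at 165.7475° = (-0.969220,0.246195)
center distance |VC| = r/sin(θ/2) = 11.885511/sin(37.7636°) = 19.407950
C = V + |VC|·bis = (-16.1807,-15.3713)
T_A = V + ((C−V)·d_A)·d_A = V + 15.3429·d_A = (-6.8128,-8.0565)
T_B = V + ((C−V)·d_B)·d_B = V + 15.3429·d_B = (-11.4393,-26.2701)
sweep = 180° − θ = 104.4729°

center=(-16.1807,-15.3713) T_A=(-6.8128,-8.0565) T_B=(-11.4393,-26.2701) sweep=104.4729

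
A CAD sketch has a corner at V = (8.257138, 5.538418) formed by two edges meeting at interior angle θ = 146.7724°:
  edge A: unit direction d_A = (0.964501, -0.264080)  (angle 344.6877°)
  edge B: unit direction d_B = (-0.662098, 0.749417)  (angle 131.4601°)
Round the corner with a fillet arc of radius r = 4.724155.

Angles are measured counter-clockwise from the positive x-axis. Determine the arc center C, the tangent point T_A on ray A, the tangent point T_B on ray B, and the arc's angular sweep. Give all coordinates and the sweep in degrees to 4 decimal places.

bisector direction at 58.0739° = (0.528825,0.848731)
center distance |VC| = r/sin(θ/2) = 4.724155/sin(73.3862°) = 4.929963
C = V + |VC|·bis = (10.8642,9.7226)
T_A = V + ((C−V)·d_A)·d_A = V + 1.4096·d_A = (9.6167,5.1662)
T_B = V + ((C−V)·d_B)·d_B = V + 1.4096·d_B = (7.3239,6.5948)
sweep = 180° − θ = 33.2276°

center=(10.8642,9.7226) T_A=(9.6167,5.1662) T_B=(7.3239,6.5948) sweep=33.2276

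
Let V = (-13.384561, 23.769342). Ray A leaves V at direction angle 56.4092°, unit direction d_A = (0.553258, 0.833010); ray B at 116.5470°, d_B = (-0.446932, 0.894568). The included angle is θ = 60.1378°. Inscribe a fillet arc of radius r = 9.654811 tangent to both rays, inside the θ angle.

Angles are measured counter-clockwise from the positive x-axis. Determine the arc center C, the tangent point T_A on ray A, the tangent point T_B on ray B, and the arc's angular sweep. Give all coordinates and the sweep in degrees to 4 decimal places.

center=(-12.2008,43.0024) T_A=(-4.1583,37.6609) T_B=(-20.8377,38.6874) sweep=119.8622

bisector direction at 86.4781° = (0.061430,0.998111)
center distance |VC| = r/sin(θ/2) = 9.654811/sin(30.0689°) = 19.269501
C = V + |VC|·bis = (-12.2008,43.0024)
T_A = V + ((C−V)·d_A)·d_A = V + 16.6763·d_A = (-4.1583,37.6609)
T_B = V + ((C−V)·d_B)·d_B = V + 16.6763·d_B = (-20.8377,38.6874)
sweep = 180° − θ = 119.8622°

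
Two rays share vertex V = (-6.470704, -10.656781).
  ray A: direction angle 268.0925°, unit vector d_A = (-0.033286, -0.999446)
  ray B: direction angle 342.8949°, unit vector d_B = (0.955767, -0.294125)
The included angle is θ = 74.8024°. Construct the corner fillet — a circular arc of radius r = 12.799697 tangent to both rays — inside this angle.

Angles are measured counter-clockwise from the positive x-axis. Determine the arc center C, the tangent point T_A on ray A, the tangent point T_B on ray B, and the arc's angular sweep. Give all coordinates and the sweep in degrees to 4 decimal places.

center=(5.7647,-27.8141) T_A=(-7.0279,-27.3881) T_B=(9.5294,-15.5806) sweep=105.1976

bisector direction at 305.4937° = (0.580613,-0.814179)
center distance |VC| = r/sin(θ/2) = 12.799697/sin(37.4012°) = 21.073190
C = V + |VC|·bis = (5.7647,-27.8141)
T_A = V + ((C−V)·d_A)·d_A = V + 16.7406·d_A = (-7.0279,-27.3881)
T_B = V + ((C−V)·d_B)·d_B = V + 16.7406·d_B = (9.5294,-15.5806)
sweep = 180° − θ = 105.1976°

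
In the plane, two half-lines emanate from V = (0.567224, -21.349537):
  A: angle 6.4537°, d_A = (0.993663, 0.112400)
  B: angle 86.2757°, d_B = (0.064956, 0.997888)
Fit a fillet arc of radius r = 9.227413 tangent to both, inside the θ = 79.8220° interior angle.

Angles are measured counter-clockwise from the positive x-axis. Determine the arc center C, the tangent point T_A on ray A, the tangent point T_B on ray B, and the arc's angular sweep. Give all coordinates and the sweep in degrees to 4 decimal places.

bisector direction at 46.3647° = (0.690066,0.723747)
center distance |VC| = r/sin(θ/2) = 9.227413/sin(39.9110°) = 14.381947
C = V + |VC|·bis = (10.4917,-10.9406)
T_A = V + ((C−V)·d_A)·d_A = V + 11.0316·d_A = (11.5289,-20.1096)
T_B = V + ((C−V)·d_B)·d_B = V + 11.0316·d_B = (1.2838,-10.3413)
sweep = 180° − θ = 100.1780°

center=(10.4917,-10.9406) T_A=(11.5289,-20.1096) T_B=(1.2838,-10.3413) sweep=100.1780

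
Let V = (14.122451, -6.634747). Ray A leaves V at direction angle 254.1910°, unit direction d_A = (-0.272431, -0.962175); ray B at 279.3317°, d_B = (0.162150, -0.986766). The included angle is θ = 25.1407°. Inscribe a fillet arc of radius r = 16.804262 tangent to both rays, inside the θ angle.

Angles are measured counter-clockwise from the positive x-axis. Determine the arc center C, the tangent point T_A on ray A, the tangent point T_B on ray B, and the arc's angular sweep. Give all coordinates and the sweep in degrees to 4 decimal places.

bisector direction at 266.7613° = (-0.056495,-0.998403)
center distance |VC| = r/sin(θ/2) = 16.804262/sin(12.5703°) = 77.211919
C = V + |VC|·bis = (9.7604,-83.7233)
T_A = V + ((C−V)·d_A)·d_A = V + 75.3611·d_A = (-6.4083,-79.1453)
T_B = V + ((C−V)·d_B)·d_B = V + 75.3611·d_B = (26.3422,-80.9985)
sweep = 180° − θ = 154.8593°

center=(9.7604,-83.7233) T_A=(-6.4083,-79.1453) T_B=(26.3422,-80.9985) sweep=154.8593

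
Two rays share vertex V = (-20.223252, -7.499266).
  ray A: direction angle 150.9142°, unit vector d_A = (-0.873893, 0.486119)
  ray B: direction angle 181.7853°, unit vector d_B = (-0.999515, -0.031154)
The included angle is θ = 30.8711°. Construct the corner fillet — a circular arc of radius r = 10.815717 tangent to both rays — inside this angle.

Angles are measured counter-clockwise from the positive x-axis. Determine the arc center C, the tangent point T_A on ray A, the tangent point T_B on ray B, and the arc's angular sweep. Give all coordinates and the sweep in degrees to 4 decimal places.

bisector direction at 166.3498° = (-0.971754,0.235994)
center distance |VC| = r/sin(θ/2) = 10.815717/sin(15.4355°) = 40.637025
C = V + |VC|·bis = (-59.7125,2.0908)
T_A = V + ((C−V)·d_A)·d_A = V + 39.1713·d_A = (-54.4547,11.5426)
T_B = V + ((C−V)·d_B)·d_B = V + 39.1713·d_B = (-59.3755,-8.7196)
sweep = 180° − θ = 149.1289°

center=(-59.7125,2.0908) T_A=(-54.4547,11.5426) T_B=(-59.3755,-8.7196) sweep=149.1289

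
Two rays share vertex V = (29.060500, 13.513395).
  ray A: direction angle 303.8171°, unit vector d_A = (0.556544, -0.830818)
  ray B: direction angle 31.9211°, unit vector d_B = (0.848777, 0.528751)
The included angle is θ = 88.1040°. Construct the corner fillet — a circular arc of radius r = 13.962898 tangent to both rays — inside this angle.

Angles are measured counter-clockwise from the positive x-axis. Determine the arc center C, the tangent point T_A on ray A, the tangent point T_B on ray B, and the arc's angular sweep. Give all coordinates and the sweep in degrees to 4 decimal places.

center=(48.6936,9.2933) T_A=(37.0930,1.5224) T_B=(41.3107,21.1447) sweep=91.8960

bisector direction at 347.8691° = (0.977670,-0.210146)
center distance |VC| = r/sin(θ/2) = 13.962898/sin(44.0520°) = 20.081516
C = V + |VC|·bis = (48.6936,9.2933)
T_A = V + ((C−V)·d_A)·d_A = V + 14.4328·d_A = (37.0930,1.5224)
T_B = V + ((C−V)·d_B)·d_B = V + 14.4328·d_B = (41.3107,21.1447)
sweep = 180° − θ = 91.8960°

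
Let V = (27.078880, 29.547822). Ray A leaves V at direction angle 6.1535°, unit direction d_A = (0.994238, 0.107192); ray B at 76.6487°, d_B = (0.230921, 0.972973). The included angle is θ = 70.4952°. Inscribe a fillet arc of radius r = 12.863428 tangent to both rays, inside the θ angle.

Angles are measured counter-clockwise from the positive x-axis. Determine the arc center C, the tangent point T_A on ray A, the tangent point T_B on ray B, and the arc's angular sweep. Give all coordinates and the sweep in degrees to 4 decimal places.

bisector direction at 41.4011° = (0.750098,0.661326)
center distance |VC| = r/sin(θ/2) = 12.863428/sin(35.2476°) = 22.289349
C = V + |VC|·bis = (43.7981,44.2884)
T_A = V + ((C−V)·d_A)·d_A = V + 18.2029·d_A = (45.1769,31.4990)
T_B = V + ((C−V)·d_B)·d_B = V + 18.2029·d_B = (31.2823,47.2588)
sweep = 180° − θ = 109.5048°

center=(43.7981,44.2884) T_A=(45.1769,31.4990) T_B=(31.2823,47.2588) sweep=109.5048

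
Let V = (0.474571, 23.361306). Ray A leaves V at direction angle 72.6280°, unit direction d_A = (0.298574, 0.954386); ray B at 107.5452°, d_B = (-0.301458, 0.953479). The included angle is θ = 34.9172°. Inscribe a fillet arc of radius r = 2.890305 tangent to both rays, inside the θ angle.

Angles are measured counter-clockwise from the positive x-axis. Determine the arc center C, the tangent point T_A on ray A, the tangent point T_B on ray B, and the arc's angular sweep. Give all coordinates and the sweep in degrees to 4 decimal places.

bisector direction at 90.0866° = (-0.001511,0.999999)
center distance |VC| = r/sin(θ/2) = 2.890305/sin(17.4586°) = 9.633817
C = V + |VC|·bis = (0.4600,32.9951)
T_A = V + ((C−V)·d_A)·d_A = V + 9.1900·d_A = (3.2185,32.1321)
T_B = V + ((C−V)·d_B)·d_B = V + 9.1900·d_B = (-2.2958,32.1238)
sweep = 180° − θ = 145.0828°

center=(0.4600,32.9951) T_A=(3.2185,32.1321) T_B=(-2.2958,32.1238) sweep=145.0828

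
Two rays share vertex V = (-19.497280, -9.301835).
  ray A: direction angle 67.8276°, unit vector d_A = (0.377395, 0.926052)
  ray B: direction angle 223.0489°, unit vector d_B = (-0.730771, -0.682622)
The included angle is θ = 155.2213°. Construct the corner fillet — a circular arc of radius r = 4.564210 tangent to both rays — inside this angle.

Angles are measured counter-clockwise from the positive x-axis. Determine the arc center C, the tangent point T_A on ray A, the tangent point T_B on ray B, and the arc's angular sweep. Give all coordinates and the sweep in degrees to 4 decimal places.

center=(-23.3456,-6.6508) T_A=(-19.1189,-8.3734) T_B=(-20.2300,-9.9862) sweep=24.7787

bisector direction at 145.4383° = (-0.823515,0.567294)
center distance |VC| = r/sin(θ/2) = 4.564210/sin(77.6107°) = 4.673035
C = V + |VC|·bis = (-23.3456,-6.6508)
T_A = V + ((C−V)·d_A)·d_A = V + 1.0026·d_A = (-19.1189,-8.3734)
T_B = V + ((C−V)·d_B)·d_B = V + 1.0026·d_B = (-20.2300,-9.9862)
sweep = 180° − θ = 24.7787°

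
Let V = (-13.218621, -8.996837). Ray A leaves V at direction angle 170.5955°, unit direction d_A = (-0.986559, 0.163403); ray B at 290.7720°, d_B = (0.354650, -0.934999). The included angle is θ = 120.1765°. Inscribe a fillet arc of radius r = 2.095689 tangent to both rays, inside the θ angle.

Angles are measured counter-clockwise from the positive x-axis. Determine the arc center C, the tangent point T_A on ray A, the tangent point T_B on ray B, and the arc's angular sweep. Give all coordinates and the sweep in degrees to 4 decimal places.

bisector direction at 230.6838° = (-0.633600,-0.773661)
center distance |VC| = r/sin(θ/2) = 2.095689/sin(60.0883°) = 2.417746
C = V + |VC|·bis = (-14.7505,-10.8674)
T_A = V + ((C−V)·d_A)·d_A = V + 1.2056·d_A = (-14.4081,-8.7998)
T_B = V + ((C−V)·d_B)·d_B = V + 1.2056·d_B = (-12.7910,-10.1241)
sweep = 180° − θ = 59.8235°

center=(-14.7505,-10.8674) T_A=(-14.4081,-8.7998) T_B=(-12.7910,-10.1241) sweep=59.8235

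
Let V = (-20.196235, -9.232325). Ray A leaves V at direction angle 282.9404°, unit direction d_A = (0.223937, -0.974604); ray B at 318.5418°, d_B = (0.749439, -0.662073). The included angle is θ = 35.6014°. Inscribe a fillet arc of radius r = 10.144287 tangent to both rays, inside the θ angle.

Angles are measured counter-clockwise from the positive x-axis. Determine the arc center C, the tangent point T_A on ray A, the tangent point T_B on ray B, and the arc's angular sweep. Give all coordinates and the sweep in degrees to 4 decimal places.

bisector direction at 300.7411° = (0.511160,-0.859486)
center distance |VC| = r/sin(θ/2) = 10.144287/sin(17.8007°) = 33.183045
C = V + |VC|·bis = (-3.2344,-37.7527)
T_A = V + ((C−V)·d_A)·d_A = V + 31.5944·d_A = (-13.1211,-40.0244)
T_B = V + ((C−V)·d_B)·d_B = V + 31.5944·d_B = (3.4819,-30.1502)
sweep = 180° − θ = 144.3986°

center=(-3.2344,-37.7527) T_A=(-13.1211,-40.0244) T_B=(3.4819,-30.1502) sweep=144.3986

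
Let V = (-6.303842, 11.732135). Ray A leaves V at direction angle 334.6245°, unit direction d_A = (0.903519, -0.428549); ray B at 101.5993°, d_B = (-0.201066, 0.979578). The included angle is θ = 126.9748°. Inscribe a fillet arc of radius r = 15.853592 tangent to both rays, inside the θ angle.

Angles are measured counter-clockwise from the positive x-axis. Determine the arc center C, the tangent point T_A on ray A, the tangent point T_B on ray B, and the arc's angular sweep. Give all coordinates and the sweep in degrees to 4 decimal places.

bisector direction at 38.1119° = (0.786807,0.617199)
center distance |VC| = r/sin(θ/2) = 15.853592/sin(63.4874°) = 17.716753
C = V + |VC|·bis = (7.6358,22.6669)
T_A = V + ((C−V)·d_A)·d_A = V + 7.9087·d_A = (0.8418,8.3429)
T_B = V + ((C−V)·d_B)·d_B = V + 7.9087·d_B = (-7.8940,19.4793)
sweep = 180° − θ = 53.0252°

center=(7.6358,22.6669) T_A=(0.8418,8.3429) T_B=(-7.8940,19.4793) sweep=53.0252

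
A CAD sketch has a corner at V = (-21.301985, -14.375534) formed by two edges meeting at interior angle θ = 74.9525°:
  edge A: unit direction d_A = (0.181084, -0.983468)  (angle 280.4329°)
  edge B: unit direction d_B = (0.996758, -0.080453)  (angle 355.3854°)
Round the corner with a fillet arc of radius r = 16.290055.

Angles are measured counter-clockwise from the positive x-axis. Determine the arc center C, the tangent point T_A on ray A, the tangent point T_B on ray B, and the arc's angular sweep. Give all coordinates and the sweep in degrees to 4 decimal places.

bisector direction at 317.9092° = (0.742083,-0.670308)
center distance |VC| = r/sin(θ/2) = 16.290055/sin(37.4763°) = 26.773807
C = V + |VC|·bis = (-1.4336,-32.3222)
T_A = V + ((C−V)·d_A)·d_A = V + 21.2478·d_A = (-17.4543,-35.2721)
T_B = V + ((C−V)·d_B)·d_B = V + 21.2478·d_B = (-0.1230,-16.0850)
sweep = 180° − θ = 105.0475°

center=(-1.4336,-32.3222) T_A=(-17.4543,-35.2721) T_B=(-0.1230,-16.0850) sweep=105.0475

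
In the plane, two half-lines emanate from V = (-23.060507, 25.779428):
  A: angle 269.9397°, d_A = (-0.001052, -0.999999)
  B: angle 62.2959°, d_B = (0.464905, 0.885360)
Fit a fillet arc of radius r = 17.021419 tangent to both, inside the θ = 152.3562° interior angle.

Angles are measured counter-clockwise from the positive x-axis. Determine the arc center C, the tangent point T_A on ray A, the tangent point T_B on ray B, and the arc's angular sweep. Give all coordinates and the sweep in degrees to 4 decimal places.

bisector direction at 346.1178° = (0.970791,-0.239926)
center distance |VC| = r/sin(θ/2) = 17.021419/sin(76.1781°) = 17.529006
C = V + |VC|·bis = (-6.0435,21.5738)
T_A = V + ((C−V)·d_A)·d_A = V + 4.1878·d_A = (-23.0649,21.5917)
T_B = V + ((C−V)·d_B)·d_B = V + 4.1878·d_B = (-21.1136,29.4871)
sweep = 180° − θ = 27.6438°

center=(-6.0435,21.5738) T_A=(-23.0649,21.5917) T_B=(-21.1136,29.4871) sweep=27.6438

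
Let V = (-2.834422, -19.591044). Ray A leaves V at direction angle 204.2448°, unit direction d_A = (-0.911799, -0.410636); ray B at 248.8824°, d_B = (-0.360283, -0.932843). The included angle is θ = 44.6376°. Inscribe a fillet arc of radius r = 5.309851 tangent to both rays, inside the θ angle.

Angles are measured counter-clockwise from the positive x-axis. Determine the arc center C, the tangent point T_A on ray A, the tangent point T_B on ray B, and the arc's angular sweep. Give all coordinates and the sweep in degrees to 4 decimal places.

bisector direction at 226.5636° = (-0.687549,-0.726138)
center distance |VC| = r/sin(θ/2) = 5.309851/sin(22.3188°) = 13.982133
C = V + |VC|·bis = (-12.4478,-29.7440)
T_A = V + ((C−V)·d_A)·d_A = V + 12.9347·d_A = (-14.6282,-24.9025)
T_B = V + ((C−V)·d_B)·d_B = V + 12.9347·d_B = (-7.4946,-31.6571)
sweep = 180° − θ = 135.3624°

center=(-12.4478,-29.7440) T_A=(-14.6282,-24.9025) T_B=(-7.4946,-31.6571) sweep=135.3624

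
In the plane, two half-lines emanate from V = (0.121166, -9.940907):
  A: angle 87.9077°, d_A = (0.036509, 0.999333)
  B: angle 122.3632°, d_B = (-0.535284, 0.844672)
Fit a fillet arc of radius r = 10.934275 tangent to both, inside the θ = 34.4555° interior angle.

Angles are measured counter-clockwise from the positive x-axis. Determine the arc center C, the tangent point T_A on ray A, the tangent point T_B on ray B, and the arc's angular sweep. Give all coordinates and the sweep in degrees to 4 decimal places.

bisector direction at 105.1354° = (-0.261102,0.965311)
center distance |VC| = r/sin(θ/2) = 10.934275/sin(17.2278°) = 36.918830
C = V + |VC|·bis = (-9.5184,25.6973)
T_A = V + ((C−V)·d_A)·d_A = V + 35.2625·d_A = (1.4086,25.2981)
T_B = V + ((C−V)·d_B)·d_B = V + 35.2625·d_B = (-18.7543,19.8443)
sweep = 180° − θ = 145.5445°

center=(-9.5184,25.6973) T_A=(1.4086,25.2981) T_B=(-18.7543,19.8443) sweep=145.5445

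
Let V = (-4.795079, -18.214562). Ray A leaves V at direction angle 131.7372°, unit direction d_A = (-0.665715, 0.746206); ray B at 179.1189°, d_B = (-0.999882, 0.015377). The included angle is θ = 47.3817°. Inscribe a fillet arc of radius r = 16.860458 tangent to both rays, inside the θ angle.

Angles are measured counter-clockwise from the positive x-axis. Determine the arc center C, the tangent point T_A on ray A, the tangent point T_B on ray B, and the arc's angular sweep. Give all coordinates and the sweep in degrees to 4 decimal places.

bisector direction at 155.4281° = (-0.909440,0.415836)
center distance |VC| = r/sin(θ/2) = 16.860458/sin(23.6909°) = 41.962154
C = V + |VC|·bis = (-42.9571,-0.7652)
T_A = V + ((C−V)·d_A)·d_A = V + 38.4259·d_A = (-30.3758,10.4591)
T_B = V + ((C−V)·d_B)·d_B = V + 38.4259·d_B = (-43.2164,-17.6237)
sweep = 180° − θ = 132.6183°

center=(-42.9571,-0.7652) T_A=(-30.3758,10.4591) T_B=(-43.2164,-17.6237) sweep=132.6183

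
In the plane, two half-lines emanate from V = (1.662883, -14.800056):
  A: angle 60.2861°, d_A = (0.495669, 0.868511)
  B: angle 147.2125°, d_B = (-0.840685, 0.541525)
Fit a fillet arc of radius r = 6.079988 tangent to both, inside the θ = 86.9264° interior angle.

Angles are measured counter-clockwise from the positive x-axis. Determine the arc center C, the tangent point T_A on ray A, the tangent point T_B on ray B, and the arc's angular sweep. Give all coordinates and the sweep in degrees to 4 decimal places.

center=(-0.4378,-6.2147) T_A=(4.8427,-9.2284) T_B=(-3.7303,-11.3261) sweep=93.0736

bisector direction at 103.7493° = (-0.237674,0.971345)
center distance |VC| = r/sin(θ/2) = 6.079988/sin(43.4632°) = 8.838624
C = V + |VC|·bis = (-0.4378,-6.2147)
T_A = V + ((C−V)·d_A)·d_A = V + 6.4152·d_A = (4.8427,-9.2284)
T_B = V + ((C−V)·d_B)·d_B = V + 6.4152·d_B = (-3.7303,-11.3261)
sweep = 180° − θ = 93.0736°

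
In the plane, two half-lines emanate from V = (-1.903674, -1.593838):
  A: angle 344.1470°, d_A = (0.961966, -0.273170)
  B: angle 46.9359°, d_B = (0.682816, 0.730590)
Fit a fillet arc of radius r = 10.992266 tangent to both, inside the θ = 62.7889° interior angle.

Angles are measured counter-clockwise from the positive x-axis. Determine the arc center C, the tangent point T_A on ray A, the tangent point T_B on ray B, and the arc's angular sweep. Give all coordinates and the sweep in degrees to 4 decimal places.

center=(18.4262,4.0600) T_A=(15.4234,-6.5142) T_B=(10.3953,11.5657) sweep=117.2111

bisector direction at 15.5415° = (0.963437,0.267935)
center distance |VC| = r/sin(θ/2) = 10.992266/sin(31.3944°) = 21.101358
C = V + |VC|·bis = (18.4262,4.0600)
T_A = V + ((C−V)·d_A)·d_A = V + 18.0121·d_A = (15.4234,-6.5142)
T_B = V + ((C−V)·d_B)·d_B = V + 18.0121·d_B = (10.3953,11.5657)
sweep = 180° − θ = 117.2111°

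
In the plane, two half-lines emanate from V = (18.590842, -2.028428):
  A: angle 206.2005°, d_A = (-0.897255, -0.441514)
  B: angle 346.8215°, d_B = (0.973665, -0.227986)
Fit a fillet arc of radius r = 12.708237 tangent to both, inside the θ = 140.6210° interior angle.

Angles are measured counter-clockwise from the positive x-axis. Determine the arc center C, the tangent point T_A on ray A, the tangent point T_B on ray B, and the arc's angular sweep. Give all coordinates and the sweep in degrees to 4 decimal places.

center=(20.1214,-15.4388) T_A=(14.5105,-4.0362) T_B=(23.0187,-3.0652) sweep=39.3790

bisector direction at 276.5110° = (0.113394,-0.993550)
center distance |VC| = r/sin(θ/2) = 12.708237/sin(70.3105°) = 13.497399
C = V + |VC|·bis = (20.1214,-15.4388)
T_A = V + ((C−V)·d_A)·d_A = V + 4.5476·d_A = (14.5105,-4.0362)
T_B = V + ((C−V)·d_B)·d_B = V + 4.5476·d_B = (23.0187,-3.0652)
sweep = 180° − θ = 39.3790°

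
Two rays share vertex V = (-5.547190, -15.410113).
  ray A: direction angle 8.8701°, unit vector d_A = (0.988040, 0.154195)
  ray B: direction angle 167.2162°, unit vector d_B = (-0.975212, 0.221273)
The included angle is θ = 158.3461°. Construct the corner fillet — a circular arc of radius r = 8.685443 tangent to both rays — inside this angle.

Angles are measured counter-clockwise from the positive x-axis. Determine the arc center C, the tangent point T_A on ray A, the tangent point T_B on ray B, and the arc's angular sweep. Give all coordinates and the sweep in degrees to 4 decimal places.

bisector direction at 88.0432° = (0.034147,0.999417)
center distance |VC| = r/sin(θ/2) = 8.685443/sin(79.1731°) = 8.842855
C = V + |VC|·bis = (-5.2452,-6.5724)
T_A = V + ((C−V)·d_A)·d_A = V + 1.6611·d_A = (-3.9060,-15.1540)
T_B = V + ((C−V)·d_B)·d_B = V + 1.6611·d_B = (-7.1671,-15.0426)
sweep = 180° − θ = 21.6539°

center=(-5.2452,-6.5724) T_A=(-3.9060,-15.1540) T_B=(-7.1671,-15.0426) sweep=21.6539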